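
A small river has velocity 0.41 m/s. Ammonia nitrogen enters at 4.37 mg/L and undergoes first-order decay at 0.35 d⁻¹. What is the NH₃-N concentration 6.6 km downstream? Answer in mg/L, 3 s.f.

Travel time t = 6.6 km / 0.41 m/s = 6600/0.41 = 1.61e+04 s = 0.1863 d.
First-order decay: C = 4.37·exp(−0.35·0.1863) = 4.37·0.9369 = 4.094 mg/L.

4.09 mg/L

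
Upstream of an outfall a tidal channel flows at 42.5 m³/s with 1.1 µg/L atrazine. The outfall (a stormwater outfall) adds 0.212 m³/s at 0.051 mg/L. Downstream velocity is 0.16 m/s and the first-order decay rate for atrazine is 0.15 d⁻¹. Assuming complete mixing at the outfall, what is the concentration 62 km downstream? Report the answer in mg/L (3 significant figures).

1.1 µg/L = 0.0011 mg/L.
After complete mixing, C₀ = (0.212·0.051 + 42.5·0.0011) / 42.71 = 0.001348 mg/L.
Travel time t = 6.2e+04 m / 0.16 m/s = 3.875e+05 s = 4.485 d.
C = 0.001348·exp(−0.15·4.485) = 0.001348·0.5103 = 0.0006877 mg/L.

0.000688 mg/L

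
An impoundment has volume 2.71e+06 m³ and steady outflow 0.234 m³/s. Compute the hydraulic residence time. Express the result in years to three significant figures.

Q = 0.234 m³/s × 3.156e+07 s/yr = 7.384e+06 m³/yr.
Hydraulic residence time τ = V/Q = 2.71e+06/7.384e+06 = 0.367 yr.

0.367 yr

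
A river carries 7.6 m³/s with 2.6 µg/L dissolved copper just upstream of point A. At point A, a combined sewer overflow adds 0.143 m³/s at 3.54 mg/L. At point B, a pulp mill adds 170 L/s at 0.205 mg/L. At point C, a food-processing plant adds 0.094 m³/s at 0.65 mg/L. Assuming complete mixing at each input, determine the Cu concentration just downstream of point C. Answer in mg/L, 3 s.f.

0.0777 mg/L

2.6 µg/L = 0.0026 mg/L.
After input A: C = (7.6·0.0026 + 0.143·3.54) / 7.743 = 0.06793 mg/L.
170 L/s = 0.17 m³/s.
After input B: C = (7.743·0.06793 + 0.17·0.205) / 7.913 = 0.07087 mg/L.
After input C: C = (7.913·0.07087 + 0.094·0.65) / 8.007 = 0.07767 mg/L.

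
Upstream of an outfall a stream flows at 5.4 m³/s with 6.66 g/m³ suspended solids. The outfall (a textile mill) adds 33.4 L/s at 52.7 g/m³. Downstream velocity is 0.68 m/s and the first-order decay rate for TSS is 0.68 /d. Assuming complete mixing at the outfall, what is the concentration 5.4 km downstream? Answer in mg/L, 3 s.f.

6.52 mg/L

33.4 L/s = 0.0334 m³/s.
After complete mixing, C₀ = (0.0334·52.7 + 5.4·6.66) / 5.433 = 6.943 mg/L.
Travel time t = 5400 m / 0.68 m/s = 7941 s = 0.09191 d.
C = 6.943·exp(−0.68·0.09191) = 6.943·0.9394 = 6.522 mg/L.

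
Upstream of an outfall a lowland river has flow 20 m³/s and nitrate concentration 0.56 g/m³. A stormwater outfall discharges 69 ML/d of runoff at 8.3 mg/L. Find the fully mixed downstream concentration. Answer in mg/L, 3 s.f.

0.857 mg/L

69 ML/d = 0.7986 m³/s.
By mass balance at complete mixing, C = (0.7986·8.3 + 20·0.56) / (0.7986 + 20) = 17.83/20.8 = 0.8572 mg/L.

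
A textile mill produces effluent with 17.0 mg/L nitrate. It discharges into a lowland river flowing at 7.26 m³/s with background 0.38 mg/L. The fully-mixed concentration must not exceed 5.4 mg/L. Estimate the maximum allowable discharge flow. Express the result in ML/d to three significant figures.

Mass balance at complete mixing: C_std·(Q_w + Q_r) = Q_w·C_e + Q_r·C_b.
Rearranging, Q_w = Q_r·(C_std − C_b)/(C_e − C_std) = 7.26·(5.4 − 0.38) / (17 − 5.4) = 3.142 m³/s.
= 271.5 ML/d.

271 ML/d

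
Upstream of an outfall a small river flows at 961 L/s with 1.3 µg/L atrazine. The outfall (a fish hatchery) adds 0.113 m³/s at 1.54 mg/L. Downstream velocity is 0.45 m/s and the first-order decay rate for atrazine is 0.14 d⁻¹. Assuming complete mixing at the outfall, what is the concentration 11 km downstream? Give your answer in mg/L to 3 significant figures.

961 L/s = 0.961 m³/s.
1.3 µg/L = 0.0013 mg/L.
After complete mixing, C₀ = (0.113·1.54 + 0.961·0.0013) / 1.074 = 0.1632 mg/L.
Travel time t = 1.1e+04 m / 0.45 m/s = 2.444e+04 s = 0.2829 d.
C = 0.1632·exp(−0.14·0.2829) = 0.1632·0.9612 = 0.1569 mg/L.

0.157 mg/L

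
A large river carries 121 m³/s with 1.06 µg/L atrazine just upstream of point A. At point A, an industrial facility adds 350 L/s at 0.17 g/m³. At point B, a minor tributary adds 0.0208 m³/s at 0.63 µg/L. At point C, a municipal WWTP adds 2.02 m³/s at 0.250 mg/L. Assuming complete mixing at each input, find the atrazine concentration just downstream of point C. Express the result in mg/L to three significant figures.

1.06 µg/L = 0.00106 mg/L.
350 L/s = 0.35 m³/s.
After input A: C = (121·0.00106 + 0.35·0.17) / 121.3 = 0.001547 mg/L.
0.63 µg/L = 0.00063 mg/L.
After input B: C = (121.3·0.001547 + 0.0208·0.00063) / 121.4 = 0.001547 mg/L.
After input C: C = (121.4·0.001547 + 2.02·0.25) / 123.4 = 0.005614 mg/L.

0.00561 mg/L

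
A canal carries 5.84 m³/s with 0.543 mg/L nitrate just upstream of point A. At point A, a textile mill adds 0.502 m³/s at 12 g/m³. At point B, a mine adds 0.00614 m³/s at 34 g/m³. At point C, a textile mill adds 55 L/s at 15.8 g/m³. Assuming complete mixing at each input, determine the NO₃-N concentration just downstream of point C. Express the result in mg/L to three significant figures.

After input A: C = (5.84·0.543 + 0.502·12) / 6.342 = 1.45 mg/L.
After input B: C = (6.342·1.45 + 0.00614·34) / 6.348 = 1.481 mg/L.
55 L/s = 0.055 m³/s.
After input C: C = (6.348·1.481 + 0.055·15.8) / 6.403 = 1.604 mg/L.

1.60 mg/L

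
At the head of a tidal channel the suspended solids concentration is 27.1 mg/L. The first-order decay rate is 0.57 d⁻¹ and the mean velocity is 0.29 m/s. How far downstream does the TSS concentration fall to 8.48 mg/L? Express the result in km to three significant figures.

From C = C₀·e^(−kt), t = ln(C₀/C)/k = ln(27.1/8.48)/0.57 = 1.162/0.57 = 2.038 d.
Distance = v·t = 0.29 m/s × 1.761e+05 s = 5.107e+04 m = 51.07 km.

51.1 km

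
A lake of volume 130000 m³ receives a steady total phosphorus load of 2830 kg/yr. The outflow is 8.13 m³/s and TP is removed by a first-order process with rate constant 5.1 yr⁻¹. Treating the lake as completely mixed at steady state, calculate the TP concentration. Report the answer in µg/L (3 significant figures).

Outflow Q = 8.13 m³/s × 3.156e+07 s/yr = 2.566e+08 m³/yr.
Steady-state CSTR mass balance: W = Q·C + k·V·C, so C = W/(Q + kV).
Q + kV = 2.566e+08 + 5.1·130000 = 2.572e+08 m³/yr.
C = 2830/2.572e+08 = 1.1e-05 kg/m³ = 0.011 mg/L = 11 µg/L.

11.0 µg/L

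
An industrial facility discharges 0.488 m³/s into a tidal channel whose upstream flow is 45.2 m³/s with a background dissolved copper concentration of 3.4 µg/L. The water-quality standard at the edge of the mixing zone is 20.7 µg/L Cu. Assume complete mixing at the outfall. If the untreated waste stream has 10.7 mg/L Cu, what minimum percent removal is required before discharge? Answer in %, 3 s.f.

84.8 %

3.4 µg/L = 0.0034 mg/L.
20.7 µg/L = 0.0207 mg/L.
Mass balance: 0.0207·45.69 = 0.488·Cₑ + 45.2·0.0034.
Cₑ = (0.9457 − 0.1537) / 0.488 = 1.623 mg/L.
Required removal = 1 − 1.623/10.7 = 84.83 %.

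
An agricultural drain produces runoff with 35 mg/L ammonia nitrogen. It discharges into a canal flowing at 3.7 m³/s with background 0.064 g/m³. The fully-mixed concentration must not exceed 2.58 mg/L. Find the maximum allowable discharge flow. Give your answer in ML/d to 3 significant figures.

Mass balance at complete mixing: C_std·(Q_w + Q_r) = Q_w·C_e + Q_r·C_b.
Rearranging, Q_w = Q_r·(C_std − C_b)/(C_e − C_std) = 3.7·(2.58 − 0.064) / (35 − 2.58) = 0.2871 m³/s.
= 24.81 ML/d.

24.8 ML/d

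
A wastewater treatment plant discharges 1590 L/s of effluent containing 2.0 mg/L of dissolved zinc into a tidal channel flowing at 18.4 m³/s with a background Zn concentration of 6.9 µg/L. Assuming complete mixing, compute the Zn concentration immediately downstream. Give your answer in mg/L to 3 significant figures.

1590 L/s = 1.59 m³/s.
6.9 µg/L = 0.0069 mg/L.
Flow-weighted mixing gives C = (1.59·2 + 18.4·0.0069) / (1.59 + 18.4) = 3.307/19.99 = 0.1654 mg/L.

0.165 mg/L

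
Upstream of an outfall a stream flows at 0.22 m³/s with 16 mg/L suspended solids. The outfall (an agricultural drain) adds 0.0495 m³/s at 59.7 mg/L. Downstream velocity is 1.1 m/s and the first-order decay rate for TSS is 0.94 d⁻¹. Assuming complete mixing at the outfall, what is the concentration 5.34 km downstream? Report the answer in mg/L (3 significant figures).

After complete mixing, C₀ = (0.0495·59.7 + 0.22·16) / 0.2695 = 24.03 mg/L.
Travel time t = 5340 m / 1.1 m/s = 4855 s = 0.05619 d.
C = 24.03·exp(−0.94·0.05619) = 24.03·0.9486 = 22.79 mg/L.

22.8 mg/L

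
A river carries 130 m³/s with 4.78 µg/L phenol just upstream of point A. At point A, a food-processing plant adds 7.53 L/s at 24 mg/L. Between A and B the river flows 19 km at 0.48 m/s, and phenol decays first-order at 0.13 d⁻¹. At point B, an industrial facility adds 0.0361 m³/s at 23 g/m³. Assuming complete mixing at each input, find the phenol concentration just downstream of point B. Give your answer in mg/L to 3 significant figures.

0.0122 mg/L

4.78 µg/L = 0.00478 mg/L.
7.53 L/s = 0.00753 m³/s.
After input A: C = (130·0.00478 + 0.00753·24) / 130 = 0.00617 mg/L.
Over the 19 km reach to input B (t = 3.958e+04 s = 0.4581 d), decay gives C = 0.00617·exp(−0.13·0.4581) = 0.005813 mg/L.
After input B: C = (130·0.005813 + 0.0361·23) / 130 = 0.0122 mg/L.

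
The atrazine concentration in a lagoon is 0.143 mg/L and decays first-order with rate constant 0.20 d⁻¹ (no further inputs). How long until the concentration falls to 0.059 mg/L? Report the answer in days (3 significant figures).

t = ln(C₀/C)/k = ln(0.143/0.059)/0.20 = 0.8853/0.20 = 4.427 d.

4.43 d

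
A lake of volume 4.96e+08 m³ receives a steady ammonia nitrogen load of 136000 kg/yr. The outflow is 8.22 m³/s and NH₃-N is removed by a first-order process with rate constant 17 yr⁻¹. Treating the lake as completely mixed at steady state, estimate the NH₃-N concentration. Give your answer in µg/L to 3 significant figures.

15.6 µg/L

Outflow Q = 8.22 m³/s × 3.156e+07 s/yr = 2.594e+08 m³/yr.
Steady-state CSTR mass balance: W = Q·C + k·V·C, so C = W/(Q + kV).
Q + kV = 2.594e+08 + 17·4.96e+08 = 8.691e+09 m³/yr.
C = 136000/8.691e+09 = 1.565e-05 kg/m³ = 0.01565 mg/L = 15.65 µg/L.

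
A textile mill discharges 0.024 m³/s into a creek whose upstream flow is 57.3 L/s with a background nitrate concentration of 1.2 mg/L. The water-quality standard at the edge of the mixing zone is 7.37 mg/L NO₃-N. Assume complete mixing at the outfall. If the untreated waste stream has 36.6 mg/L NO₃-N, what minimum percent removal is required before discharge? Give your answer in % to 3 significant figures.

39.6 %

57.3 L/s = 0.0573 m³/s.
Mass balance: 7.37·0.0813 = 0.024·Cₑ + 0.0573·1.2.
Cₑ = (0.5992 − 0.06876) / 0.024 = 22.1 mg/L.
Required removal = 1 − 22.1/36.6 = 39.62 %.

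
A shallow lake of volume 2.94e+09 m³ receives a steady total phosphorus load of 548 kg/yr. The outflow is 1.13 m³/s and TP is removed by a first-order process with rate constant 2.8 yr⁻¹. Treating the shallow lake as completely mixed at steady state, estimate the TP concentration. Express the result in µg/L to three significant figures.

Outflow Q = 1.13 m³/s × 3.156e+07 s/yr = 3.566e+07 m³/yr.
Steady-state CSTR mass balance: W = Q·C + k·V·C, so C = W/(Q + kV).
Q + kV = 3.566e+07 + 2.8·2.94e+09 = 8.268e+09 m³/yr.
C = 548/8.268e+09 = 6.628e-08 kg/m³ = 6.628e-05 mg/L = 0.06628 µg/L.

0.0663 µg/L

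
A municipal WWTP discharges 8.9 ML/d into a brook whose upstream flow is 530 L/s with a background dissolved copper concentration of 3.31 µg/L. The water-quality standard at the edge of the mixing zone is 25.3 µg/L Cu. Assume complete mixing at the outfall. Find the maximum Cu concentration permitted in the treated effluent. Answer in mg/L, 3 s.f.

8.9 ML/d = 0.103 m³/s.
530 L/s = 0.53 m³/s.
3.31 µg/L = 0.00331 mg/L.
25.3 µg/L = 0.0253 mg/L.
Mass balance: 0.0253·0.633 = 0.103·Cₑ + 0.53·0.00331.
Cₑ = (0.01602 − 0.001754) / 0.103 = 0.1384 mg/L.

0.138 mg/L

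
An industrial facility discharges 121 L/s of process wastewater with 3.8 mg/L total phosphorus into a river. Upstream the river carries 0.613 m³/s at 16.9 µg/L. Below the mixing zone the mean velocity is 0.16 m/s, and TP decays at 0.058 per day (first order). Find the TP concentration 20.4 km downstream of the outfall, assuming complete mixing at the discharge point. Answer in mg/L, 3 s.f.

0.588 mg/L

121 L/s = 0.121 m³/s.
16.9 µg/L = 0.0169 mg/L.
After complete mixing, C₀ = (0.121·3.8 + 0.613·0.0169) / 0.734 = 0.6405 mg/L.
Travel time t = 2.04e+04 m / 0.16 m/s = 1.275e+05 s = 1.476 d.
C = 0.6405·exp(−0.058·1.476) = 0.6405·0.918 = 0.588 mg/L.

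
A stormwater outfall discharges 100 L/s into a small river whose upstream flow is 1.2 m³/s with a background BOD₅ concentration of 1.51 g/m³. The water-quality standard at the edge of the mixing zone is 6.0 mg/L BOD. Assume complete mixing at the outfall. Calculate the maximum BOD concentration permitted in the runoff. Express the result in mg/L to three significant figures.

100 L/s = 0.1 m³/s.
Mass balance: 6·1.3 = 0.1·Cₑ + 1.2·1.51.
Cₑ = (7.8 − 1.812) / 0.1 = 59.88 mg/L.

59.9 mg/L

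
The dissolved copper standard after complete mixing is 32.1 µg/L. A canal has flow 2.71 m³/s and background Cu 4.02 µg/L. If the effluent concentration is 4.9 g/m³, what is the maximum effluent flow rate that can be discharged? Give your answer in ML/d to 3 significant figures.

4.02 µg/L = 0.00402 mg/L.
32.1 µg/L = 0.0321 mg/L.
Mass balance at complete mixing: C_std·(Q_w + Q_r) = Q_w·C_e + Q_r·C_b.
Rearranging, Q_w = Q_r·(C_std − C_b)/(C_e − C_std) = 2.71·(0.0321 − 0.00402) / (4.9 − 0.0321) = 0.01563 m³/s.
= 1.351 ML/d.

1.35 ML/d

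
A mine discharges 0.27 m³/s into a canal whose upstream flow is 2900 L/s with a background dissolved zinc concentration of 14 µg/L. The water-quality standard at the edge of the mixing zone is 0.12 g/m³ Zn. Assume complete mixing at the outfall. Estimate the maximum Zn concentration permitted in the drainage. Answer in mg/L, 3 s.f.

2900 L/s = 2.9 m³/s.
14 µg/L = 0.014 mg/L.
Mass balance: 0.12·3.17 = 0.27·Cₑ + 2.9·0.014.
Cₑ = (0.3804 − 0.0406) / 0.27 = 1.259 mg/L.

1.26 mg/L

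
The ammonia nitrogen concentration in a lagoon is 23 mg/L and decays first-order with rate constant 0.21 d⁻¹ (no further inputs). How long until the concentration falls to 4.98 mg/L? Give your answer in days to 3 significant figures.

7.29 d

t = ln(C₀/C)/k = ln(23/4.98)/0.21 = 1.53/0.21 = 7.286 d.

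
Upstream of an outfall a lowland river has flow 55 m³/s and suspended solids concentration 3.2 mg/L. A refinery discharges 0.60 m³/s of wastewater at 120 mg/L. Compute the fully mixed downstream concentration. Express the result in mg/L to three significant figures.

Conservation of mass across the mixing zone: C = (0.6·120 + 55·3.2) / (0.6 + 55) = 248/55.6 = 4.46 mg/L.

4.46 mg/L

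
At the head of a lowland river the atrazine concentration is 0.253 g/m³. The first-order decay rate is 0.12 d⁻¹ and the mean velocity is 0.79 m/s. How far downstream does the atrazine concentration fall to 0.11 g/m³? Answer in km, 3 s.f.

From C = C₀·e^(−kt), t = ln(C₀/C)/k = ln(0.253/0.11)/0.12 = 0.8329/0.12 = 6.941 d.
Distance = v·t = 0.79 m/s × 5.997e+05 s = 4.738e+05 m = 473.8 km.

474 km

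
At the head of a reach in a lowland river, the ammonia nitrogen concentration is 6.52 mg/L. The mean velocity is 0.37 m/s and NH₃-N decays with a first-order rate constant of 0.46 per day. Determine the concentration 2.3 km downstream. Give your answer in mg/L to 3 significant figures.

Travel time t = 2.3 km / 0.37 m/s = 2300/0.37 = 6216 s = 0.07195 d.
First-order decay: C = 6.52·exp(−0.46·0.07195) = 6.52·0.9674 = 6.308 mg/L.

6.31 mg/L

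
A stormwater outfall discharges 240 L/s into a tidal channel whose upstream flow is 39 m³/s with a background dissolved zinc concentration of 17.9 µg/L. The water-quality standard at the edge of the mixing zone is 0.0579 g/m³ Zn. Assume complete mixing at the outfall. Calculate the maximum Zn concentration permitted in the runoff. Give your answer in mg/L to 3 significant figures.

240 L/s = 0.24 m³/s.
17.9 µg/L = 0.0179 mg/L.
Mass balance: 0.0579·39.24 = 0.24·Cₑ + 39·0.0179.
Cₑ = (2.272 − 0.6981) / 0.24 = 6.558 mg/L.

6.56 mg/L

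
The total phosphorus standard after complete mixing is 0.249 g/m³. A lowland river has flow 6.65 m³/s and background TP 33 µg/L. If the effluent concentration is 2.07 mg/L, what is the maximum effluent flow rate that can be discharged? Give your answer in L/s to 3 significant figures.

33 µg/L = 0.033 mg/L.
Mass balance at complete mixing: C_std·(Q_w + Q_r) = Q_w·C_e + Q_r·C_b.
Rearranging, Q_w = Q_r·(C_std − C_b)/(C_e − C_std) = 6.65·(0.249 − 0.033) / (2.07 − 0.249) = 0.7888 m³/s.
= 788.8 L/s.

789 L/s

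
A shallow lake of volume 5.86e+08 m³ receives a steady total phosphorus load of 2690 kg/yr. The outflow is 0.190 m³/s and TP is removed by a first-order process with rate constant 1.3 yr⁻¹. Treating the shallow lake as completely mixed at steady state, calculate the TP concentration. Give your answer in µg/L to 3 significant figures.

3.50 µg/L

Outflow Q = 0.190 m³/s × 3.156e+07 s/yr = 5.996e+06 m³/yr.
Steady-state CSTR mass balance: W = Q·C + k·V·C, so C = W/(Q + kV).
Q + kV = 5.996e+06 + 1.3·5.86e+08 = 7.678e+08 m³/yr.
C = 2690/7.678e+08 = 3.504e-06 kg/m³ = 0.003504 mg/L = 3.504 µg/L.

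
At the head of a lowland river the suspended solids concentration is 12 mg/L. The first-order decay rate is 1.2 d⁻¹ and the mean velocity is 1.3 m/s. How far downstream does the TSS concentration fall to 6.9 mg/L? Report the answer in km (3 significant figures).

51.8 km

From C = C₀·e^(−kt), t = ln(C₀/C)/k = ln(12/6.9)/1.2 = 0.5534/1.2 = 0.4612 d.
Distance = v·t = 1.3 m/s × 3.984e+04 s = 5.18e+04 m = 51.8 km.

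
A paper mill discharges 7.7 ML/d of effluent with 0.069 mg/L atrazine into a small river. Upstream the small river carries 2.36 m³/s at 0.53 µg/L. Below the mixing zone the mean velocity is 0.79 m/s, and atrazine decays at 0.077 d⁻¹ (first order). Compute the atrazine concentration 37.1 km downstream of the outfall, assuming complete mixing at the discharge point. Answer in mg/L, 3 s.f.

0.00290 mg/L

7.7 ML/d = 0.08912 m³/s.
0.53 µg/L = 0.00053 mg/L.
After complete mixing, C₀ = (0.08912·0.069 + 2.36·0.00053) / 2.449 = 0.003022 mg/L.
Travel time t = 3.71e+04 m / 0.79 m/s = 4.696e+04 s = 0.5435 d.
C = 0.003022·exp(−0.077·0.5435) = 0.003022·0.959 = 0.002898 mg/L.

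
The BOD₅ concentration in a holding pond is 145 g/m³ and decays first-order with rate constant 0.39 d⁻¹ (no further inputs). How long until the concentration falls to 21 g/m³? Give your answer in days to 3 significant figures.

t = ln(C₀/C)/k = ln(145/21)/0.39 = 1.932/0.39 = 4.954 d.

4.95 d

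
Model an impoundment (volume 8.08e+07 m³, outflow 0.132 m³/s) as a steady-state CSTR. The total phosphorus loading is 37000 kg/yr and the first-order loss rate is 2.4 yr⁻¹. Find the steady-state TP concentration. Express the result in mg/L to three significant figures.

0.187 mg/L

Outflow Q = 0.132 m³/s × 3.156e+07 s/yr = 4.166e+06 m³/yr.
Steady-state CSTR mass balance: W = Q·C + k·V·C, so C = W/(Q + kV).
Q + kV = 4.166e+06 + 2.4·8.08e+07 = 1.981e+08 m³/yr.
C = 37000/1.981e+08 = 0.0001868 kg/m³ = 0.1868 mg/L.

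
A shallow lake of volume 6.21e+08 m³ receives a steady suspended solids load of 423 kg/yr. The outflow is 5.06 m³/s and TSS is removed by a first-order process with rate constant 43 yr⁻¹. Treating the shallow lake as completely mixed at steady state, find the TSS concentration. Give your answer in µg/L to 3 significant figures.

0.0157 µg/L

Outflow Q = 5.06 m³/s × 3.156e+07 s/yr = 1.597e+08 m³/yr.
Steady-state CSTR mass balance: W = Q·C + k·V·C, so C = W/(Q + kV).
Q + kV = 1.597e+08 + 43·6.21e+08 = 2.686e+10 m³/yr.
C = 423/2.686e+10 = 1.575e-08 kg/m³ = 1.575e-05 mg/L = 0.01575 µg/L.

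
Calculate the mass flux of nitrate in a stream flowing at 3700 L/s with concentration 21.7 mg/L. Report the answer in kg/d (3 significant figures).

6940 kg/d

3700 L/s = 3.7 m³/s.
Mass flux = Q·C = 3.7 m³/s × 21.7 g/m³ = 80.29 g/s.
= 80.29 g/s × 86.4 = 6937 kg/d.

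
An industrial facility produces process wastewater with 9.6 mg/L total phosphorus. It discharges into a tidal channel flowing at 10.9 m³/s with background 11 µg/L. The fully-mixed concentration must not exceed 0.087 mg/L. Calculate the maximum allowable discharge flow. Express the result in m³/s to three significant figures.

0.0871 m³/s

11 µg/L = 0.011 mg/L.
Mass balance at complete mixing: C_std·(Q_w + Q_r) = Q_w·C_e + Q_r·C_b.
Rearranging, Q_w = Q_r·(C_std − C_b)/(C_e − C_std) = 10.9·(0.087 − 0.011) / (9.6 − 0.087) = 0.08708 m³/s.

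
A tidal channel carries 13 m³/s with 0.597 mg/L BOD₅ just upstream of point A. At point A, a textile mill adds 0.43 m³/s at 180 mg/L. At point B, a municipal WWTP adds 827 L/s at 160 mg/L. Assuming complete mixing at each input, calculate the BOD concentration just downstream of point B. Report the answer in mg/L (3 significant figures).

After input A: C = (13·0.597 + 0.43·180) / 13.43 = 6.341 mg/L.
827 L/s = 0.827 m³/s.
After input B: C = (13.43·6.341 + 0.827·160) / 14.26 = 15.25 mg/L.

15.3 mg/L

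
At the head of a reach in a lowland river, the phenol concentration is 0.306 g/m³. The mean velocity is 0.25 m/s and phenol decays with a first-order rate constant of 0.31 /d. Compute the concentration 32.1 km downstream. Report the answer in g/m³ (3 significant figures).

Travel time t = 32.1 km / 0.25 m/s = 3.21e+04/0.25 = 1.284e+05 s = 1.486 d.
First-order decay: C = 0.306·exp(−0.31·1.486) = 0.306·0.6308 = 0.193 g/m³.

0.193 g/m³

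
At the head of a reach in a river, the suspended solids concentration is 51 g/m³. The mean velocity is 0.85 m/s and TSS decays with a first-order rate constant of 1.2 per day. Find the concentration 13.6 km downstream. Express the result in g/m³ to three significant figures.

40.8 g/m³

Travel time t = 13.6 km / 0.85 m/s = 1.36e+04/0.85 = 1.6e+04 s = 0.1852 d.
First-order decay: C = 51·exp(−1.2·0.1852) = 51·0.8007 = 40.84 g/m³.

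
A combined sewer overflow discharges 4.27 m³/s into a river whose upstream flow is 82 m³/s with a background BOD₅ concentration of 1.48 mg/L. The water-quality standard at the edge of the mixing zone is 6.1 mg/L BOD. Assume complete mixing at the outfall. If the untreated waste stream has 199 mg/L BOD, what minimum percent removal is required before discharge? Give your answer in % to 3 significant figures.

52.4 %

Mass balance: 6.1·86.27 = 4.27·Cₑ + 82·1.48.
Cₑ = (526.2 − 121.4) / 4.27 = 94.82 mg/L.
Required removal = 1 − 94.82/199 = 52.35 %.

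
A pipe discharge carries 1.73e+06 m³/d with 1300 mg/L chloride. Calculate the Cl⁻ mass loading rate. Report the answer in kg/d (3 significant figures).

1.73e+06 m³/d = 20.02 m³/s.
Mass flux = Q·C = 20.02 m³/s × 1300 g/m³ = 2.603e+04 g/s.
= 2.603e+04 g/s × 86.4 = 2.249e+06 kg/d.

2.25e+06 kg/d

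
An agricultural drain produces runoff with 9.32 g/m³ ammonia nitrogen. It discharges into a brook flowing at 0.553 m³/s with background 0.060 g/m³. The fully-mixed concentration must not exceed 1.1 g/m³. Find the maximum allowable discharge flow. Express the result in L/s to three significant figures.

70.0 L/s

Mass balance at complete mixing: C_std·(Q_w + Q_r) = Q_w·C_e + Q_r·C_b.
Rearranging, Q_w = Q_r·(C_std − C_b)/(C_e − C_std) = 0.553·(1.1 − 0.06) / (9.32 − 1.1) = 0.06997 m³/s.
= 69.97 L/s.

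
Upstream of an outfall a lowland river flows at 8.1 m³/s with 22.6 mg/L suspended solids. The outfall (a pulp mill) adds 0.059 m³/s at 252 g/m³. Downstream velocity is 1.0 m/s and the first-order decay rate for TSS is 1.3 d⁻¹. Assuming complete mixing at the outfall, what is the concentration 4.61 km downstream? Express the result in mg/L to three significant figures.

22.6 mg/L

After complete mixing, C₀ = (0.059·252 + 8.1·22.6) / 8.159 = 24.26 mg/L.
Travel time t = 4610 m / 1.0 m/s = 4610 s = 0.05336 d.
C = 24.26·exp(−1.3·0.05336) = 24.26·0.933 = 22.63 mg/L.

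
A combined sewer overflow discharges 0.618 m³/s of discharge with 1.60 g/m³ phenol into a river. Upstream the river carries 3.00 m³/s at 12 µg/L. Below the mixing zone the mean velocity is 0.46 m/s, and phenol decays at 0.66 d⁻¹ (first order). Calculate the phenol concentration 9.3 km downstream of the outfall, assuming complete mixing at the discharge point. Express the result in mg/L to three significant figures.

0.243 mg/L

12 µg/L = 0.012 mg/L.
After complete mixing, C₀ = (0.618·1.6 + 3·0.012) / 3.618 = 0.2833 mg/L.
Travel time t = 9300 m / 0.46 m/s = 2.022e+04 s = 0.234 d.
C = 0.2833·exp(−0.66·0.234) = 0.2833·0.8569 = 0.2427 mg/L.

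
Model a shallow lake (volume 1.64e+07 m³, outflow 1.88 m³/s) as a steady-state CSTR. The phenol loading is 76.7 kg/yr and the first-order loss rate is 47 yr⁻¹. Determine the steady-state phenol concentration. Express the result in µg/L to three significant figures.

Outflow Q = 1.88 m³/s × 3.156e+07 s/yr = 5.933e+07 m³/yr.
Steady-state CSTR mass balance: W = Q·C + k·V·C, so C = W/(Q + kV).
Q + kV = 5.933e+07 + 47·1.64e+07 = 8.301e+08 m³/yr.
C = 76.7/8.301e+08 = 9.24e-08 kg/m³ = 9.24e-05 mg/L = 0.0924 µg/L.

0.0924 µg/L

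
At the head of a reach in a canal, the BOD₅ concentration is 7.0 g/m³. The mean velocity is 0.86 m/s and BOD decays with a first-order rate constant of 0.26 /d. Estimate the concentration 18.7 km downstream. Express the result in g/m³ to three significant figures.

6.56 g/m³

Travel time t = 18.7 km / 0.86 m/s = 1.87e+04/0.86 = 2.174e+04 s = 0.2517 d.
First-order decay: C = 7.0·exp(−0.26·0.2517) = 7.0·0.9367 = 6.557 g/m³.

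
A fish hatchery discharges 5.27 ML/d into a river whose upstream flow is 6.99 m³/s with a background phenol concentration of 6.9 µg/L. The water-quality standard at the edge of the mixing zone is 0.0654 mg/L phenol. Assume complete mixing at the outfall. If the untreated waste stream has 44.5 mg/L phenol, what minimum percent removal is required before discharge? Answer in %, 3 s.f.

5.27 ML/d = 0.061 m³/s.
6.9 µg/L = 0.0069 mg/L.
Mass balance: 0.0654·7.051 = 0.061·Cₑ + 6.99·0.0069.
Cₑ = (0.4611 − 0.04823) / 0.061 = 6.769 mg/L.
Required removal = 1 − 6.769/44.5 = 84.79 %.

84.8 %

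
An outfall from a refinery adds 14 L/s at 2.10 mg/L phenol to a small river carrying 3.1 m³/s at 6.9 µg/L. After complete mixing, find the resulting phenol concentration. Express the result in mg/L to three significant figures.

14 L/s = 0.014 m³/s.
6.9 µg/L = 0.0069 mg/L.
Conservation of mass across the mixing zone: C = (0.014·2.1 + 3.1·0.0069) / (0.014 + 3.1) = 0.05079/3.114 = 0.01631 mg/L.

0.0163 mg/L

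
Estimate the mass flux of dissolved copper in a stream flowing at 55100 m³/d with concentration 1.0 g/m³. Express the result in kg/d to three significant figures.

55100 m³/d = 0.6377 m³/s.
Mass flux = Q·C = 0.6377 m³/s × 1 g/m³ = 0.6377 g/s.
= 0.6377 g/s × 86.4 = 55.1 kg/d.

55.1 kg/d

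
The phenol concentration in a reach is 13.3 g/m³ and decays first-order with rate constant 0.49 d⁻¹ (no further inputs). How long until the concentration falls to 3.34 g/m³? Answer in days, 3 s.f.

2.82 d

t = ln(C₀/C)/k = ln(13.3/3.34)/0.49 = 1.382/0.49 = 2.82 d.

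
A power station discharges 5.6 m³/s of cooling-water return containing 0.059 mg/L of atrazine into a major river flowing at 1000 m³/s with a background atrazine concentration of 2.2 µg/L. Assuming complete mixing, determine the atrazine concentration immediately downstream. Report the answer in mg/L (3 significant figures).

2.2 µg/L = 0.0022 mg/L.
Conservation of mass across the mixing zone: C = (5.6·0.059 + 1000·0.0022) / (5.6 + 1000) = 2.53/1006 = 0.002516 mg/L.

0.00252 mg/L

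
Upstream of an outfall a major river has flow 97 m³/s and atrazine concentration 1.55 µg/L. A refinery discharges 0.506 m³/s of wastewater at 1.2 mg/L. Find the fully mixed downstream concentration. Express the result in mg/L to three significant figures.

0.00777 mg/L

1.55 µg/L = 0.00155 mg/L.
Conservation of mass across the mixing zone: C = (0.506·1.2 + 97·0.00155) / (0.506 + 97) = 0.7575/97.51 = 0.007769 mg/L.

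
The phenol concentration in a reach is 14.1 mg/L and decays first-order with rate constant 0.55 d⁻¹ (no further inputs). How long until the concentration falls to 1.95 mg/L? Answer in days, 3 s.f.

3.60 d

t = ln(C₀/C)/k = ln(14.1/1.95)/0.55 = 1.978/0.55 = 3.597 d.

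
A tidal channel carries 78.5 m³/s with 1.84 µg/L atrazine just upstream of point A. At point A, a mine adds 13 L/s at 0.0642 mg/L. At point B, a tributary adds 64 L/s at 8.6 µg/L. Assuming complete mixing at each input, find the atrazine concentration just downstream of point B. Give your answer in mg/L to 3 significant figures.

1.84 µg/L = 0.00184 mg/L.
13 L/s = 0.013 m³/s.
After input A: C = (78.5·0.00184 + 0.013·0.0642) / 78.51 = 0.00185 mg/L.
64 L/s = 0.064 m³/s.
8.6 µg/L = 0.0086 mg/L.
After input B: C = (78.51·0.00185 + 0.064·0.0086) / 78.58 = 0.001856 mg/L.

0.00186 mg/L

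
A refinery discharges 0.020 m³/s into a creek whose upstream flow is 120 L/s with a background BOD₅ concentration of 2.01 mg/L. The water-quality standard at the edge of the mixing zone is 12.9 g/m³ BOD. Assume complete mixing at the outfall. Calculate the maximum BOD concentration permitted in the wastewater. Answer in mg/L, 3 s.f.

120 L/s = 0.12 m³/s.
Mass balance: 12.9·0.14 = 0.02·Cₑ + 0.12·2.01.
Cₑ = (1.806 − 0.2412) / 0.02 = 78.24 mg/L.

78.2 mg/L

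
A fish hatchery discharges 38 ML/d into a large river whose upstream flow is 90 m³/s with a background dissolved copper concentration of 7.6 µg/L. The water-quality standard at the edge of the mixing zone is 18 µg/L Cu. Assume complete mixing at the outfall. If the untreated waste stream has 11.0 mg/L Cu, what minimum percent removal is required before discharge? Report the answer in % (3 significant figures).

38 ML/d = 0.4398 m³/s.
7.6 µg/L = 0.0076 mg/L.
18 µg/L = 0.018 mg/L.
Mass balance: 0.018·90.44 = 0.4398·Cₑ + 90·0.0076.
Cₑ = (1.628 − 0.684) / 0.4398 = 2.146 mg/L.
Required removal = 1 − 2.146/11.0 = 80.49 %.

80.5 %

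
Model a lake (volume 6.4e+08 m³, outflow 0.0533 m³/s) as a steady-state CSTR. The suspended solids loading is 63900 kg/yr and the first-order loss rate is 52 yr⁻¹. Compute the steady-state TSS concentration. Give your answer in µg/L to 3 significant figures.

1.92 µg/L

Outflow Q = 0.0533 m³/s × 3.156e+07 s/yr = 1.682e+06 m³/yr.
Steady-state CSTR mass balance: W = Q·C + k·V·C, so C = W/(Q + kV).
Q + kV = 1.682e+06 + 52·6.4e+08 = 3.328e+10 m³/yr.
C = 63900/3.328e+10 = 1.92e-06 kg/m³ = 0.00192 mg/L = 1.92 µg/L.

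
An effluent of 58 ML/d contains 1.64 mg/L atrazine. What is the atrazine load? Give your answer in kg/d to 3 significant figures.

95.1 kg/d

58 ML/d = 0.6713 m³/s.
Mass flux = Q·C = 0.6713 m³/s × 1.64 g/m³ = 1.101 g/s.
= 1.101 g/s × 86.4 = 95.12 kg/d.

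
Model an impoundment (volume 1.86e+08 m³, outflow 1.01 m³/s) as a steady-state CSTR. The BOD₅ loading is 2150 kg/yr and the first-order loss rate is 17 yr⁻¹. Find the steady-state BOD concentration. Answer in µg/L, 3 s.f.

0.673 µg/L

Outflow Q = 1.01 m³/s × 3.156e+07 s/yr = 3.187e+07 m³/yr.
Steady-state CSTR mass balance: W = Q·C + k·V·C, so C = W/(Q + kV).
Q + kV = 3.187e+07 + 17·1.86e+08 = 3.194e+09 m³/yr.
C = 2150/3.194e+09 = 6.732e-07 kg/m³ = 0.0006732 mg/L = 0.6732 µg/L.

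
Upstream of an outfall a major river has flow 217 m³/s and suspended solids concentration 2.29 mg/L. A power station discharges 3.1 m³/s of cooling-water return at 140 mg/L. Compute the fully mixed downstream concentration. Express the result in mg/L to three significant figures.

4.23 mg/L

Conservation of mass across the mixing zone: C = (3.1·140 + 217·2.29) / (3.1 + 217) = 930.9/220.1 = 4.23 mg/L.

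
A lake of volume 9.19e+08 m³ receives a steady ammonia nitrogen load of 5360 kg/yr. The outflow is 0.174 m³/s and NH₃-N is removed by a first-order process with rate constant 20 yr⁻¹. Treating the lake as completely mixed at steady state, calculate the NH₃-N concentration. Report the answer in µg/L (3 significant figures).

0.292 µg/L

Outflow Q = 0.174 m³/s × 3.156e+07 s/yr = 5.491e+06 m³/yr.
Steady-state CSTR mass balance: W = Q·C + k·V·C, so C = W/(Q + kV).
Q + kV = 5.491e+06 + 20·9.19e+08 = 1.839e+10 m³/yr.
C = 5360/1.839e+10 = 2.915e-07 kg/m³ = 0.0002915 mg/L = 0.2915 µg/L.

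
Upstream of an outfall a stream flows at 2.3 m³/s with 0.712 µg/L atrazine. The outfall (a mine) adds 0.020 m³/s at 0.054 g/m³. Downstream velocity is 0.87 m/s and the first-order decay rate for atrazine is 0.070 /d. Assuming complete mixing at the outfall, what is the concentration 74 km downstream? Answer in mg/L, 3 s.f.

0.00109 mg/L

0.712 µg/L = 0.000712 mg/L.
After complete mixing, C₀ = (0.02·0.054 + 2.3·0.000712) / 2.32 = 0.001171 mg/L.
Travel time t = 7.4e+04 m / 0.87 m/s = 8.506e+04 s = 0.9845 d.
C = 0.001171·exp(−0.070·0.9845) = 0.001171·0.9334 = 0.001093 mg/L.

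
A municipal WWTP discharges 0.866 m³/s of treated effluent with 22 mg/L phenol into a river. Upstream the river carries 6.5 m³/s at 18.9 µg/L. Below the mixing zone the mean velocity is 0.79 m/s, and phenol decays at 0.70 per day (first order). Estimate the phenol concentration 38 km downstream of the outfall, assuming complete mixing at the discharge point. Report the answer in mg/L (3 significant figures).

1.76 mg/L

18.9 µg/L = 0.0189 mg/L.
After complete mixing, C₀ = (0.866·22 + 6.5·0.0189) / 7.366 = 2.603 mg/L.
Travel time t = 3.8e+04 m / 0.79 m/s = 4.81e+04 s = 0.5567 d.
C = 2.603·exp(−0.70·0.5567) = 2.603·0.6773 = 1.763 mg/L.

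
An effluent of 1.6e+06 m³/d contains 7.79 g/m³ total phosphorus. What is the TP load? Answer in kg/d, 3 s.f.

1.6e+06 m³/d = 18.52 m³/s.
Mass flux = Q·C = 18.52 m³/s × 7.79 g/m³ = 144.3 g/s.
= 144.3 g/s × 86.4 = 1.246e+04 kg/d.

12500 kg/d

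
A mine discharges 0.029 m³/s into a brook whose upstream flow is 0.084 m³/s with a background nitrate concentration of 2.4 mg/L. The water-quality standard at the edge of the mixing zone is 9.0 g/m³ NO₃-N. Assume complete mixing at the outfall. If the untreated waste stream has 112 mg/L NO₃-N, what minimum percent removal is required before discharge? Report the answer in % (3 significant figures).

74.9 %

Mass balance: 9·0.113 = 0.029·Cₑ + 0.084·2.4.
Cₑ = (1.017 − 0.2016) / 0.029 = 28.12 mg/L.
Required removal = 1 − 28.12/112 = 74.9 %.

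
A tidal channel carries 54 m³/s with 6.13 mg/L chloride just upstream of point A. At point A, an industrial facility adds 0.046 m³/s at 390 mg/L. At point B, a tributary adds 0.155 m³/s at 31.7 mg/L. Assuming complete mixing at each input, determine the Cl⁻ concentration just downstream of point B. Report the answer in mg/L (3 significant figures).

After input A: C = (54·6.13 + 0.046·390) / 54.05 = 6.457 mg/L.
After input B: C = (54.05·6.457 + 0.155·31.7) / 54.2 = 6.529 mg/L.

6.53 mg/L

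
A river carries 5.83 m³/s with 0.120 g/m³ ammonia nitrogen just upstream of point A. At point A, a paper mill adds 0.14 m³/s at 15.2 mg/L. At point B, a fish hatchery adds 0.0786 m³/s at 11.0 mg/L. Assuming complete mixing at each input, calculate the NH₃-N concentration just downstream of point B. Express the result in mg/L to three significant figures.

After input A: C = (5.83·0.12 + 0.14·15.2) / 5.97 = 0.4736 mg/L.
After input B: C = (5.97·0.4736 + 0.0786·11) / 6.049 = 0.6104 mg/L.

0.610 mg/L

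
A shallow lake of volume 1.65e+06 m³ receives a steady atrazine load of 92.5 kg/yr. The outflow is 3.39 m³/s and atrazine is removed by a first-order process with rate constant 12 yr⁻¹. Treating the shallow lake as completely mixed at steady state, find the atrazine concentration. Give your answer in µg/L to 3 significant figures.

0.730 µg/L

Outflow Q = 3.39 m³/s × 3.156e+07 s/yr = 1.07e+08 m³/yr.
Steady-state CSTR mass balance: W = Q·C + k·V·C, so C = W/(Q + kV).
Q + kV = 1.07e+08 + 12·1.65e+06 = 1.268e+08 m³/yr.
C = 92.5/1.268e+08 = 7.296e-07 kg/m³ = 0.0007296 mg/L = 0.7296 µg/L.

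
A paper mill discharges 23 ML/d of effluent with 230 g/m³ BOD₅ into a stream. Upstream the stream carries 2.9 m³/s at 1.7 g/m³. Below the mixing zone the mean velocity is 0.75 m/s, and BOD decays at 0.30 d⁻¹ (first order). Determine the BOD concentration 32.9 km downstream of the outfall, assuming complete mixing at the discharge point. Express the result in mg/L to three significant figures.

23 ML/d = 0.2662 m³/s.
After complete mixing, C₀ = (0.2662·230 + 2.9·1.7) / 3.166 = 20.89 mg/L.
Travel time t = 3.29e+04 m / 0.75 m/s = 4.387e+04 s = 0.5077 d.
C = 20.89·exp(−0.30·0.5077) = 20.89·0.8587 = 17.94 mg/L.

17.9 mg/L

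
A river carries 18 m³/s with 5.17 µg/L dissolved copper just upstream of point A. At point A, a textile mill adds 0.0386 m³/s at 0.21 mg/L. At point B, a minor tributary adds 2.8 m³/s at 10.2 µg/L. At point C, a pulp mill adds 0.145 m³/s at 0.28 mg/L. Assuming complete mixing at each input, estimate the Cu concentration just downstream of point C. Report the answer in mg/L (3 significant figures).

5.17 µg/L = 0.00517 mg/L.
After input A: C = (18·0.00517 + 0.0386·0.21) / 18.04 = 0.005608 mg/L.
10.2 µg/L = 0.0102 mg/L.
After input B: C = (18.04·0.005608 + 2.8·0.0102) / 20.84 = 0.006225 mg/L.
After input C: C = (20.84·0.006225 + 0.145·0.28) / 20.98 = 0.008117 mg/L.

0.00812 mg/L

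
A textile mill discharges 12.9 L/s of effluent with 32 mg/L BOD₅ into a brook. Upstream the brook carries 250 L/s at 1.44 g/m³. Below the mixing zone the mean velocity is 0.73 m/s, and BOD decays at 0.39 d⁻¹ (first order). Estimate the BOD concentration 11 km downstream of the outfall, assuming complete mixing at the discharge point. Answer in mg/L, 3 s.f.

2.75 mg/L

12.9 L/s = 0.0129 m³/s.
250 L/s = 0.25 m³/s.
After complete mixing, C₀ = (0.0129·32 + 0.25·1.44) / 0.2629 = 2.94 mg/L.
Travel time t = 1.1e+04 m / 0.73 m/s = 1.507e+04 s = 0.1744 d.
C = 2.94·exp(−0.39·0.1744) = 2.94·0.9342 = 2.746 mg/L.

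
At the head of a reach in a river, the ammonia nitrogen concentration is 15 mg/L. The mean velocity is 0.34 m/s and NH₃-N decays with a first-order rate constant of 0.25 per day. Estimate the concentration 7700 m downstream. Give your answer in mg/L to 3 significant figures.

14.0 mg/L

Travel time t = 7700 m / 0.34 m/s = 7700/0.34 = 2.265e+04 s = 0.2621 d.
First-order decay: C = 15·exp(−0.25·0.2621) = 15·0.9366 = 14.05 mg/L.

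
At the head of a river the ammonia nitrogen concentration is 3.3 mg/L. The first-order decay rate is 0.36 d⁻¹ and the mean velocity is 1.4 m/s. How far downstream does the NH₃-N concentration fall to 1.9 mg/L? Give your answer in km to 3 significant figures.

185 km

From C = C₀·e^(−kt), t = ln(C₀/C)/k = ln(3.3/1.9)/0.36 = 0.5521/0.36 = 1.534 d.
Distance = v·t = 1.4 m/s × 1.325e+05 s = 1.855e+05 m = 185.5 km.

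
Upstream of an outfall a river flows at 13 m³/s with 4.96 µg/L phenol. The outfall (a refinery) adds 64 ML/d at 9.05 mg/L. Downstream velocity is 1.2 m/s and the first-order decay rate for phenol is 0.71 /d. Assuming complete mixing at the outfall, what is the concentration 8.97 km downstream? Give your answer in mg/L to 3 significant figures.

0.463 mg/L

64 ML/d = 0.7407 m³/s.
4.96 µg/L = 0.00496 mg/L.
After complete mixing, C₀ = (0.7407·9.05 + 13·0.00496) / 13.74 = 0.4926 mg/L.
Travel time t = 8970 m / 1.2 m/s = 7475 s = 0.08652 d.
C = 0.4926·exp(−0.71·0.08652) = 0.4926·0.9404 = 0.4632 mg/L.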